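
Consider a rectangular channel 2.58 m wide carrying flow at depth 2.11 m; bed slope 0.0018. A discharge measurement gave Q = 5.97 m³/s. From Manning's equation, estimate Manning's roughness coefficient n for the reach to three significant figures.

0.0334

A = b·y = 2.58 × 2.11 = 5.444 m²
P = b + 2y = 2.58 + 2×2.11 = 6.800 m
R = A/P = 5.444/6.800 = 0.8006 m
n = (1/Q)·A·R^(2/3)·S^(1/2) = (1/5.97) × 5.444 × 0.8622 × 0.04243 = 0.03335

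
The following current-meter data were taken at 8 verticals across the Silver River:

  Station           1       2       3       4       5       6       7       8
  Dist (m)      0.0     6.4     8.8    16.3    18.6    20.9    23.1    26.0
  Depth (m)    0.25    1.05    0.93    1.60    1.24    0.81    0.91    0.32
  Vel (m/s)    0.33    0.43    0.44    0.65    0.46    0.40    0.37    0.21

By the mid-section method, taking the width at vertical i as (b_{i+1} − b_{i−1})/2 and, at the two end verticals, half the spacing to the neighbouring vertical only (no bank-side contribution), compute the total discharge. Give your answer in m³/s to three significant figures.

12.4 m³/s

w_1 = (6.4 − 0.0)/2 = 3.2 m; q_1 = 0.33 × 0.25 × 3.2 = 0.2640 m³/s
w_2 = (8.8 − 0.0)/2 = 4.4 m; q_2 = 0.43 × 1.05 × 4.4 = 1.987 m³/s
w_3 = (16.3 − 6.4)/2 = 4.95 m; q_3 = 0.44 × 0.93 × 4.95 = 2.026 m³/s
w_4 = (18.6 − 8.8)/2 = 4.9 m; q_4 = 0.65 × 1.60 × 4.9 = 5.096 m³/s
w_5 = (20.9 − 16.3)/2 = 2.3 m; q_5 = 0.46 × 1.24 × 2.3 = 1.312 m³/s
w_6 = (23.1 − 18.6)/2 = 2.25 m; q_6 = 0.40 × 0.81 × 2.25 = 0.7290 m³/s
w_7 = (26.0 − 20.9)/2 = 2.55 m; q_7 = 0.37 × 0.91 × 2.55 = 0.8586 m³/s
w_8 = (26.0 − 23.1)/2 = 1.45 m; q_8 = 0.21 × 0.32 × 1.45 = 0.09744 m³/s
Q = Σ qᵢ = 12.37 m³/s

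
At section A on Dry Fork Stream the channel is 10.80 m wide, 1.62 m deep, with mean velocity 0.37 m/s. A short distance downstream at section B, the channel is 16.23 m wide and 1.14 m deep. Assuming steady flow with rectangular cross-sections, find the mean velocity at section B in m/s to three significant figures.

Q = A₁V₁ = (10.80×1.62) × 0.37 = 6.474 m³/s
A₂ = 16.23 × 1.14 = 18.50 m²
V₂ = Q/A₂ = 6.474/18.50 = 0.3499 m/s

0.350 m/s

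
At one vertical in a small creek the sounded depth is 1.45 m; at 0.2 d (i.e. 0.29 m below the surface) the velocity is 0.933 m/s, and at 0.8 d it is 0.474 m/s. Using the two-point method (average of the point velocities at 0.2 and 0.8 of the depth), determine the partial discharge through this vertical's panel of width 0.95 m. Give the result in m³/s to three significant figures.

0.969 m³/s

v̄ = (0.933 + 0.474) / 2 = 0.7035 m/s
q = v̄ × d × w = 0.7035 × 1.45 × 0.95 = 0.9691 m³/s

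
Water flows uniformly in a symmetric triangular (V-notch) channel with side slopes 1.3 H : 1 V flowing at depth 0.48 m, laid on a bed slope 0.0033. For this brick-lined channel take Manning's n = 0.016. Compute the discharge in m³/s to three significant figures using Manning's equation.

0.356 m³/s

A = z·y² = 1.3×0.48² = 0.2995 m²
P = 2y√(1+z²) = 2×0.48×√(1+1.3²) = 1.575 m
R = A/P = 0.2995/1.575 = 0.1902 m
Q = (1/n)·A·R^(2/3)·S^(1/2) = (1/0.016) × 0.2995 × 0.1902^(2/3) × 0.0033^(1/2) = 0.3557 m³/s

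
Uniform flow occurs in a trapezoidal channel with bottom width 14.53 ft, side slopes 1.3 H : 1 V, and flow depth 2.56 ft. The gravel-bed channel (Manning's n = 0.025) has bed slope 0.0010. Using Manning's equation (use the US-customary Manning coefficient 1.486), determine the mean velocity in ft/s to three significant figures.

2.98 ft/s

A = (b + z·y)·y = (14.53 + 1.3×2.56)×2.56 = 45.72 ft²
P = b + 2y√(1+z²) = 14.53 + 2×2.56×√(1+1.3²) = 22.93 ft
R = A/P = 45.72/22.93 = 1.994 ft
Q = (1.486/n)·A·R^(2/3)·S^(1/2) = (1.486/0.025) × 45.72 × 1.994^(2/3) × 0.0010^(1/2) = 136.1 ft³/s
V = Q/A = 136.1/45.72 = 2.978 ft/s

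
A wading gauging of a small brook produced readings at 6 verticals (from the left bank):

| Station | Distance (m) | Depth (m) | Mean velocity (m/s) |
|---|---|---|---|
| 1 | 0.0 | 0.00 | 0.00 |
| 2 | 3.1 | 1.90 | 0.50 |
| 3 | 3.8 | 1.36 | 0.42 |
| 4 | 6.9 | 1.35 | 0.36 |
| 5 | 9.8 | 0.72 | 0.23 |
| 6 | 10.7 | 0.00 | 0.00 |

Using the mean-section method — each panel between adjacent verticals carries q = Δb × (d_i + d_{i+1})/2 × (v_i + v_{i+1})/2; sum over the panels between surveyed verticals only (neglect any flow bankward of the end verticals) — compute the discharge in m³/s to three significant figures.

3.82 m³/s

Panel 1-2: Δb = 3.1 m, d̄ = (0.00+1.90)/2 = 0.95, v̄ = (0.00+0.50)/2 = 0.25 → q = 3.1×0.95×0.25 = 0.7363 m³/s
Panel 2-3: Δb = 0.7 m, d̄ = (1.90+1.36)/2 = 1.63, v̄ = (0.50+0.42)/2 = 0.46 → q = 0.7×1.63×0.46 = 0.5249 m³/s
Panel 3-4: Δb = 3.1 m, d̄ = (1.36+1.35)/2 = 1.355, v̄ = (0.42+0.36)/2 = 0.39 → q = 3.1×1.355×0.39 = 1.638 m³/s
Panel 4-5: Δb = 2.9 m, d̄ = (1.35+0.72)/2 = 1.035, v̄ = (0.36+0.23)/2 = 0.295 → q = 2.9×1.035×0.295 = 0.8854 m³/s
Panel 5-6: Δb = 0.9 m, d̄ = (0.72+0.00)/2 = 0.36, v̄ = (0.23+0.00)/2 = 0.115 → q = 0.9×0.36×0.115 = 0.03726 m³/s
Q = Σ q = 3.822 m³/s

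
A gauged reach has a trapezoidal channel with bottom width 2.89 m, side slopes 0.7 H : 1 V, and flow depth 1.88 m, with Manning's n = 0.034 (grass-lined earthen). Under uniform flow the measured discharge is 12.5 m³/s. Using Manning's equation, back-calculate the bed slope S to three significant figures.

0.00268

A = (b + z·y)·y = (2.89 + 0.7×1.88)×1.88 = 7.907 m²
P = b + 2y√(1+z²) = 2.89 + 2×1.88×√(1+0.7²) = 7.480 m
R = A/P = 7.907/7.480 = 1.057 m
S = (Q·n / (1·A·R^(2/3)))² = (12.5×0.034 / (1×7.907×1.038))² = 0.002682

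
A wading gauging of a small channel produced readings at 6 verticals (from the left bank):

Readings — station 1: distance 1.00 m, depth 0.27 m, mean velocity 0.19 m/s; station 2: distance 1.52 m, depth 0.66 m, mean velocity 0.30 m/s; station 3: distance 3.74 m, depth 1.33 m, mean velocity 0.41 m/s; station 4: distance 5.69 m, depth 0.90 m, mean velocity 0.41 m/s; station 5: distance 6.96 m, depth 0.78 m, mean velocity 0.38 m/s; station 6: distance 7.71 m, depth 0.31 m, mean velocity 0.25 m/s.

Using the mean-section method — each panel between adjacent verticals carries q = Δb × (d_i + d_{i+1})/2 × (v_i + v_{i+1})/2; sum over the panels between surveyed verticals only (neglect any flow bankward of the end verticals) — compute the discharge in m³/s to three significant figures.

2.28 m³/s

Panel 1-2: Δb = 0.52 m, d̄ = (0.27+0.66)/2 = 0.465, v̄ = (0.19+0.30)/2 = 0.245 → q = 0.52×0.465×0.245 = 0.05924 m³/s
Panel 2-3: Δb = 2.22 m, d̄ = (0.66+1.33)/2 = 0.995, v̄ = (0.30+0.41)/2 = 0.355 → q = 2.22×0.995×0.355 = 0.7842 m³/s
Panel 3-4: Δb = 1.95 m, d̄ = (1.33+0.90)/2 = 1.115, v̄ = (0.41+0.41)/2 = 0.41 → q = 1.95×1.115×0.41 = 0.8914 m³/s
Panel 4-5: Δb = 1.27 m, d̄ = (0.90+0.78)/2 = 0.84, v̄ = (0.41+0.38)/2 = 0.395 → q = 1.27×0.84×0.395 = 0.4214 m³/s
Panel 5-6: Δb = 0.75 m, d̄ = (0.78+0.31)/2 = 0.545, v̄ = (0.38+0.25)/2 = 0.315 → q = 0.75×0.545×0.315 = 0.1288 m³/s
Q = Σ q = 2.285 m³/s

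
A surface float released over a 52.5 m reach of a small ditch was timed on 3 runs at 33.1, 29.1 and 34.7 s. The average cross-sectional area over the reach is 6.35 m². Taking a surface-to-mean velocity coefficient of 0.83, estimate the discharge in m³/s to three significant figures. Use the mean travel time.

8.57 m³/s

t̄ = (33.1 + 29.1 + 34.7) / 3 = 32.3 s
v_surface = L / t̄ = 52.5 / 32.3 = 1.625 m/s
v_mean = 0.83 × 1.625 = 1.349 m/s
Q = A × v_mean = 6.35 × 1.349 = 8.567 m³/s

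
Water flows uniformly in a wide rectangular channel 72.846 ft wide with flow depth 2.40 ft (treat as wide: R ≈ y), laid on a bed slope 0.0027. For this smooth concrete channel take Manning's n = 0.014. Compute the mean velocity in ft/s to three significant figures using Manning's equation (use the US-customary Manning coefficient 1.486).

A = b·y = 72.846 × 2.40 = 174.8 ft²
Wide channel: R ≈ y = 2.40 ft
Q = (1.486/n)·A·R^(2/3)·S^(1/2) = (1.486/0.014) × 174.8 × 2.400^(2/3) × 0.0027^(1/2) = 1728 ft³/s
V = Q/A = 1728/174.8 = 9.887 ft/s

9.89 ft/s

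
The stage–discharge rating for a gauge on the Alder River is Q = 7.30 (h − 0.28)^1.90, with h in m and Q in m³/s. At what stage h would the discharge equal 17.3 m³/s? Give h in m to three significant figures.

h − h₀ = (Q/C)^(1/b) = (17.3/7.30)^(1/1.90) = 1.575 m
h = 0.28 + 1.575 = 1.855 m

1.85 m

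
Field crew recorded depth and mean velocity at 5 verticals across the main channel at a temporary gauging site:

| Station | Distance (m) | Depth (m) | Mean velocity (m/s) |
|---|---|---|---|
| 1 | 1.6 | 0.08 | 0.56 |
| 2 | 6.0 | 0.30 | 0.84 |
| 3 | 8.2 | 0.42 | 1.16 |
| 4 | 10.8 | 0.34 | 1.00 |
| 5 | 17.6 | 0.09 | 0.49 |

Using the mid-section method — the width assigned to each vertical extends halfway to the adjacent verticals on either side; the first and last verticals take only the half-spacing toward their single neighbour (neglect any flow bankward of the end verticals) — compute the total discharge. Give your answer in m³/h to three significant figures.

w_1 = (6.0 − 1.6)/2 = 2.2 m; q_1 = 0.56 × 0.08 × 2.2 = 0.09856 m³/s
w_2 = (8.2 − 1.6)/2 = 3.3 m; q_2 = 0.84 × 0.30 × 3.3 = 0.8316 m³/s
w_3 = (10.8 − 6.0)/2 = 2.4 m; q_3 = 1.16 × 0.42 × 2.4 = 1.169 m³/s
w_4 = (17.6 − 8.2)/2 = 4.7 m; q_4 = 1.00 × 0.34 × 4.7 = 1.598 m³/s
w_5 = (17.6 − 10.8)/2 = 3.4 m; q_5 = 0.49 × 0.09 × 3.4 = 0.1499 m³/s
Q = Σ qᵢ = 3.847 m³/s
= 3.847 × 3600 = 13850 m³/h

13900 m³/h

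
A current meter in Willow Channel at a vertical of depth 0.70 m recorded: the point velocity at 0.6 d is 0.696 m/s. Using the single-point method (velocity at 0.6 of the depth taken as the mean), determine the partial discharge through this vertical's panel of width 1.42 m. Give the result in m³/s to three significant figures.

v̄ = v₀.₆ = 0.696 m/s
q = v̄ × d × w = 0.6960 × 0.70 × 1.42 = 0.6918 m³/s

0.692 m³/s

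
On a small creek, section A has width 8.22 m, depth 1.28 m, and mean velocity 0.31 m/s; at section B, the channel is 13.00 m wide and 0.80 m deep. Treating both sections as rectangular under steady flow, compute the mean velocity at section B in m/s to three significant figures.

Q = A₁V₁ = (8.22×1.28) × 0.31 = 3.262 m³/s
A₂ = 13.00 × 0.80 = 10.40 m²
V₂ = Q/A₂ = 3.262/10.40 = 0.3136 m/s

0.314 m/s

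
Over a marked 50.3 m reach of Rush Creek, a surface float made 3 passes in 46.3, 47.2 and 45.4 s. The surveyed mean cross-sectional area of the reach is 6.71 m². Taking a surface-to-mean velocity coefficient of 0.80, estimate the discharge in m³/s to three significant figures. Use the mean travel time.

5.83 m³/s

t̄ = (46.3 + 47.2 + 45.4) / 3 = 46.3 s
v_surface = L / t̄ = 50.3 / 46.3 = 1.086 m/s
v_mean = 0.80 × 1.086 = 0.8691 m/s
Q = A × v_mean = 6.71 × 0.8691 = 5.832 m³/s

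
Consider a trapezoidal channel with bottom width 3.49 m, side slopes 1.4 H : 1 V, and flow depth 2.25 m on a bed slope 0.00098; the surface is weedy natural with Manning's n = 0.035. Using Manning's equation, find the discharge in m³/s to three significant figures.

A = (b + z·y)·y = (3.49 + 1.4×2.25)×2.25 = 14.94 m²
P = b + 2y√(1+z²) = 3.49 + 2×2.25×√(1+1.4²) = 11.23 m
R = A/P = 14.94/11.23 = 1.330 m
Q = (1/n)·A·R^(2/3)·S^(1/2) = (1/0.035) × 14.94 × 1.330^(2/3) × 0.00098^(1/2) = 16.16 m³/s

16.2 m³/s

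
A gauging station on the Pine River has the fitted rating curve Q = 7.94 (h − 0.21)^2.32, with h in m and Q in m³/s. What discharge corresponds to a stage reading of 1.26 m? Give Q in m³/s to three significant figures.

8.89 m³/s

Q = 7.94 × (1.26 − 0.21)^2.32 = 7.94 × 1.05^2.32 = 8.892 m³/s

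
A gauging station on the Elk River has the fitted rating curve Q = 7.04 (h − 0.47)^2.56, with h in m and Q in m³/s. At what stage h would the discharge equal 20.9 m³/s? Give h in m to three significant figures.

h − h₀ = (Q/C)^(1/b) = (20.9/7.04)^(1/2.56) = 1.530 m
h = 0.47 + 1.530 = 2.000 m

2.00 m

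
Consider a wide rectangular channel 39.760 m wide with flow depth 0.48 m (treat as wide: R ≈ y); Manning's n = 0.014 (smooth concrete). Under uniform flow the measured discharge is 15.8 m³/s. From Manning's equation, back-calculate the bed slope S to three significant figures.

A = b·y = 39.760 × 0.48 = 19.08 m²
Wide channel: R ≈ y = 0.48 m
S = (Q·n / (1·A·R^(2/3)))² = (15.8×0.014 / (1×19.08×0.6130))² = 0.0003574

0.000357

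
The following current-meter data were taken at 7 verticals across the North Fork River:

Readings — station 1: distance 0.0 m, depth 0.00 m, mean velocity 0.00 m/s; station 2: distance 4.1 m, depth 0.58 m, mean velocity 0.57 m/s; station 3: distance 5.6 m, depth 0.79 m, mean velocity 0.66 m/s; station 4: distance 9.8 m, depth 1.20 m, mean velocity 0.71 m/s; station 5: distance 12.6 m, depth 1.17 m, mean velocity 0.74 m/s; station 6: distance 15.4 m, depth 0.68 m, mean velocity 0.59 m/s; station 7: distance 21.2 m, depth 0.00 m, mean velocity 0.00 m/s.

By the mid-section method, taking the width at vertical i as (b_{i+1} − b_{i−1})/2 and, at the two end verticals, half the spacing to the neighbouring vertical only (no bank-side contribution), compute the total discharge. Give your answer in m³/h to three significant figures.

w_2 = (5.6 − 0.0)/2 = 2.8 m; q_2 = 0.57 × 0.58 × 2.8 = 0.9257 m³/s
w_3 = (9.8 − 4.1)/2 = 2.85 m; q_3 = 0.66 × 0.79 × 2.85 = 1.486 m³/s
w_4 = (12.6 − 5.6)/2 = 3.5 m; q_4 = 0.71 × 1.20 × 3.5 = 2.982 m³/s
w_5 = (15.4 − 9.8)/2 = 2.8 m; q_5 = 0.74 × 1.17 × 2.8 = 2.424 m³/s
w_6 = (21.2 − 12.6)/2 = 4.3 m; q_6 = 0.59 × 0.68 × 4.3 = 1.725 m³/s
Stations 1, 7 contribute zero (depth or velocity is 0).
Q = Σ qᵢ = 9.543 m³/s
= 9.543 × 3600 = 34360 m³/h

34400 m³/h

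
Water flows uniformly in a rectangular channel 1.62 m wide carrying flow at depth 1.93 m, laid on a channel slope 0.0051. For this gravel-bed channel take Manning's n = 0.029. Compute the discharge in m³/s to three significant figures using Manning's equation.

A = b·y = 1.62 × 1.93 = 3.127 m²
P = b + 2y = 1.62 + 2×1.93 = 5.480 m
R = A/P = 3.127/5.480 = 0.5705 m
Q = (1/n)·A·R^(2/3)·S^(1/2) = (1/0.029) × 3.127 × 0.5705^(2/3) × 0.0051^(1/2) = 5.296 m³/s

5.30 m³/s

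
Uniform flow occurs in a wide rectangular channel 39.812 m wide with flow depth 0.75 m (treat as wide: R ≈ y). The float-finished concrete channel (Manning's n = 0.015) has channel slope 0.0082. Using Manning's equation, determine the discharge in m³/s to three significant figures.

149 m³/s

A = b·y = 39.812 × 0.75 = 29.86 m²
Wide channel: R ≈ y = 0.75 m
Q = (1/n)·A·R^(2/3)·S^(1/2) = (1/0.015) × 29.86 × 0.7500^(2/3) × 0.0082^(1/2) = 148.8 m³/s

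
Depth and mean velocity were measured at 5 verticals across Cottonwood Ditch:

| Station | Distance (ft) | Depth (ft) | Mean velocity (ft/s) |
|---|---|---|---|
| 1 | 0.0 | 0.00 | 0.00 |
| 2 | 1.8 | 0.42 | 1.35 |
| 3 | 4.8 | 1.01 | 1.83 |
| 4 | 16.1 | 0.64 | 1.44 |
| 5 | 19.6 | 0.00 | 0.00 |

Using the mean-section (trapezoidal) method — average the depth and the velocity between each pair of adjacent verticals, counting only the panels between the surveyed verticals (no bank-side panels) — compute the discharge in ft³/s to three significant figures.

19.7 ft³/s

Panel 1-2: Δb = 1.8 ft, d̄ = (0.00+0.42)/2 = 0.21, v̄ = (0.00+1.35)/2 = 0.675 → q = 1.8×0.21×0.675 = 0.2552 ft³/s
Panel 2-3: Δb = 3 ft, d̄ = (0.42+1.01)/2 = 0.715, v̄ = (1.35+1.83)/2 = 1.59 → q = 3×0.715×1.59 = 3.411 ft³/s
Panel 3-4: Δb = 11.3 ft, d̄ = (1.01+0.64)/2 = 0.825, v̄ = (1.83+1.44)/2 = 1.635 → q = 11.3×0.825×1.635 = 15.24 ft³/s
Panel 4-5: Δb = 3.5 ft, d̄ = (0.64+0.00)/2 = 0.32, v̄ = (1.44+0.00)/2 = 0.72 → q = 3.5×0.32×0.72 = 0.8064 ft³/s
Q = Σ q = 19.71 ft³/s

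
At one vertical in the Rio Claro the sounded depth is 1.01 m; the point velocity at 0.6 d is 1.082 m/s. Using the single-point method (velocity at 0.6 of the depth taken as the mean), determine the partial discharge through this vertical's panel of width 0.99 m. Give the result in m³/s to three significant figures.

v̄ = v₀.₆ = 1.082 m/s
q = v̄ × d × w = 1.082 × 1.01 × 0.99 = 1.082 m³/s

1.08 m³/s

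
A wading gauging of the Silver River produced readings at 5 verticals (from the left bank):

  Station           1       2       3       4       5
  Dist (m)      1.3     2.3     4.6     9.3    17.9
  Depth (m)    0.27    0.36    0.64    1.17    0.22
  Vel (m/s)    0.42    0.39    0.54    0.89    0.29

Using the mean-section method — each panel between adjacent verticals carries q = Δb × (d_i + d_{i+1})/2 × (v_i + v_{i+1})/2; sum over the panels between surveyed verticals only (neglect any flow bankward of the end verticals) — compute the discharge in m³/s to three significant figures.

Panel 1-2: Δb = 1 m, d̄ = (0.27+0.36)/2 = 0.315, v̄ = (0.42+0.39)/2 = 0.405 → q = 1×0.315×0.405 = 0.1276 m³/s
Panel 2-3: Δb = 2.3 m, d̄ = (0.36+0.64)/2 = 0.5, v̄ = (0.39+0.54)/2 = 0.465 → q = 2.3×0.5×0.465 = 0.5348 m³/s
Panel 3-4: Δb = 4.7 m, d̄ = (0.64+1.17)/2 = 0.905, v̄ = (0.54+0.89)/2 = 0.715 → q = 4.7×0.905×0.715 = 3.041 m³/s
Panel 4-5: Δb = 8.6 m, d̄ = (1.17+0.22)/2 = 0.695, v̄ = (0.89+0.29)/2 = 0.59 → q = 8.6×0.695×0.59 = 3.526 m³/s
Q = Σ q = 7.230 m³/s

7.23 m³/s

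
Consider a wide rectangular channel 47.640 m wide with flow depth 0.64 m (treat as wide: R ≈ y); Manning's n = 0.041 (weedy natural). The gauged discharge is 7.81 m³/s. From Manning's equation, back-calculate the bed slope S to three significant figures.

A = b·y = 47.640 × 0.64 = 30.49 m²
Wide channel: R ≈ y = 0.64 m
S = (Q·n / (1·A·R^(2/3)))² = (7.81×0.041 / (1×30.49×0.7427))² = 0.0002000

0.000200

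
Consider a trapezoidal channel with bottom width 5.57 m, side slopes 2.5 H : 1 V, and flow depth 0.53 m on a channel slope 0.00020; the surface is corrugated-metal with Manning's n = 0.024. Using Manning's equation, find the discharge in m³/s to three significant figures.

A = (b + z·y)·y = (5.57 + 2.5×0.53)×0.53 = 3.654 m²
P = b + 2y√(1+z²) = 5.57 + 2×0.53×√(1+2.5²) = 8.424 m
R = A/P = 3.654/8.424 = 0.4338 m
Q = (1/n)·A·R^(2/3)·S^(1/2) = (1/0.024) × 3.654 × 0.4338^(2/3) × 0.00020^(1/2) = 1.234 m³/s

1.23 m³/s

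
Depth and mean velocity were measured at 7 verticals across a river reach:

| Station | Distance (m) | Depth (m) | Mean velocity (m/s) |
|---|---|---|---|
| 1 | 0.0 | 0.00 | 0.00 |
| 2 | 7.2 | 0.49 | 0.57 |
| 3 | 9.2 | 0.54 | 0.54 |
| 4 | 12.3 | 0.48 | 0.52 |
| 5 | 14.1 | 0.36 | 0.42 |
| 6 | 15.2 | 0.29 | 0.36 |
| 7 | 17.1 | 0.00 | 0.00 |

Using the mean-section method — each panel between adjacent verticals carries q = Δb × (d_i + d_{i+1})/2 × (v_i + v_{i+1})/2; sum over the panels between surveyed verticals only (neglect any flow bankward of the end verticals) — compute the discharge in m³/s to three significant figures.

2.46 m³/s

Panel 1-2: Δb = 7.2 m, d̄ = (0.00+0.49)/2 = 0.245, v̄ = (0.00+0.57)/2 = 0.285 → q = 7.2×0.245×0.285 = 0.5027 m³/s
Panel 2-3: Δb = 2 m, d̄ = (0.49+0.54)/2 = 0.515, v̄ = (0.57+0.54)/2 = 0.555 → q = 2×0.515×0.555 = 0.5717 m³/s
Panel 3-4: Δb = 3.1 m, d̄ = (0.54+0.48)/2 = 0.51, v̄ = (0.54+0.52)/2 = 0.53 → q = 3.1×0.51×0.53 = 0.8379 m³/s
Panel 4-5: Δb = 1.8 m, d̄ = (0.48+0.36)/2 = 0.42, v̄ = (0.52+0.42)/2 = 0.47 → q = 1.8×0.42×0.47 = 0.3553 m³/s
Panel 5-6: Δb = 1.1 m, d̄ = (0.36+0.29)/2 = 0.325, v̄ = (0.42+0.36)/2 = 0.39 → q = 1.1×0.325×0.39 = 0.1394 m³/s
Panel 6-7: Δb = 1.9 m, d̄ = (0.29+0.00)/2 = 0.145, v̄ = (0.36+0.00)/2 = 0.18 → q = 1.9×0.145×0.18 = 0.04959 m³/s
Q = Σ q = 2.457 m³/s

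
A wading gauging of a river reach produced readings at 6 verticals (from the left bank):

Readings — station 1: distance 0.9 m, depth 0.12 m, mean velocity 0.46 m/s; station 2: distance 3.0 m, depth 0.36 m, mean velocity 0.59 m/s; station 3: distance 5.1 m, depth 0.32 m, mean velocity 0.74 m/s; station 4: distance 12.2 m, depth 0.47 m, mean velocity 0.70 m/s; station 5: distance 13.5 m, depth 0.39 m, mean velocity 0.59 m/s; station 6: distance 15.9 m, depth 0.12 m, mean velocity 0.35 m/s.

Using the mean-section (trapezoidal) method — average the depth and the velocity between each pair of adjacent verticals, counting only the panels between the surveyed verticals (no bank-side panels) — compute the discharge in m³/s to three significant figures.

3.41 m³/s

Panel 1-2: Δb = 2.1 m, d̄ = (0.12+0.36)/2 = 0.24, v̄ = (0.46+0.59)/2 = 0.525 → q = 2.1×0.24×0.525 = 0.2646 m³/s
Panel 2-3: Δb = 2.1 m, d̄ = (0.36+0.32)/2 = 0.34, v̄ = (0.59+0.74)/2 = 0.665 → q = 2.1×0.34×0.665 = 0.4748 m³/s
Panel 3-4: Δb = 7.1 m, d̄ = (0.32+0.47)/2 = 0.395, v̄ = (0.74+0.70)/2 = 0.72 → q = 7.1×0.395×0.72 = 2.019 m³/s
Panel 4-5: Δb = 1.3 m, d̄ = (0.47+0.39)/2 = 0.43, v̄ = (0.70+0.59)/2 = 0.645 → q = 1.3×0.43×0.645 = 0.3606 m³/s
Panel 5-6: Δb = 2.4 m, d̄ = (0.39+0.12)/2 = 0.255, v̄ = (0.59+0.35)/2 = 0.47 → q = 2.4×0.255×0.47 = 0.2876 m³/s
Q = Σ q = 3.407 m³/s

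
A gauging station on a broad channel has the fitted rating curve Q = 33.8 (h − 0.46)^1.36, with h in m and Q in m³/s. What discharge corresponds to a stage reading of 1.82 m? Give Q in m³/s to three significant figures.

Q = 33.8 × (1.82 − 0.46)^1.36 = 33.8 × 1.36^1.36 = 51.35 m³/s

51.3 m³/s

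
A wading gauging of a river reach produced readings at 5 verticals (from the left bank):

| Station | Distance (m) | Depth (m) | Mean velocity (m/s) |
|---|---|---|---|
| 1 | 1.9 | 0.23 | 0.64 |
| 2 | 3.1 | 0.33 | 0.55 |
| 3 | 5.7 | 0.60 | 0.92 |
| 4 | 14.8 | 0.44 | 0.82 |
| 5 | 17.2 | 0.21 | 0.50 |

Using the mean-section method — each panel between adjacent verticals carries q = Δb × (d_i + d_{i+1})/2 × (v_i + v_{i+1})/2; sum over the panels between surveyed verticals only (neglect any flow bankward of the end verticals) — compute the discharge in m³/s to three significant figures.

Panel 1-2: Δb = 1.2 m, d̄ = (0.23+0.33)/2 = 0.28, v̄ = (0.64+0.55)/2 = 0.595 → q = 1.2×0.28×0.595 = 0.1999 m³/s
Panel 2-3: Δb = 2.6 m, d̄ = (0.33+0.60)/2 = 0.465, v̄ = (0.55+0.92)/2 = 0.735 → q = 2.6×0.465×0.735 = 0.8886 m³/s
Panel 3-4: Δb = 9.1 m, d̄ = (0.60+0.44)/2 = 0.52, v̄ = (0.92+0.82)/2 = 0.87 → q = 9.1×0.52×0.87 = 4.117 m³/s
Panel 4-5: Δb = 2.4 m, d̄ = (0.44+0.21)/2 = 0.325, v̄ = (0.82+0.50)/2 = 0.66 → q = 2.4×0.325×0.66 = 0.5148 m³/s
Q = Σ q = 5.720 m³/s

5.72 m³/s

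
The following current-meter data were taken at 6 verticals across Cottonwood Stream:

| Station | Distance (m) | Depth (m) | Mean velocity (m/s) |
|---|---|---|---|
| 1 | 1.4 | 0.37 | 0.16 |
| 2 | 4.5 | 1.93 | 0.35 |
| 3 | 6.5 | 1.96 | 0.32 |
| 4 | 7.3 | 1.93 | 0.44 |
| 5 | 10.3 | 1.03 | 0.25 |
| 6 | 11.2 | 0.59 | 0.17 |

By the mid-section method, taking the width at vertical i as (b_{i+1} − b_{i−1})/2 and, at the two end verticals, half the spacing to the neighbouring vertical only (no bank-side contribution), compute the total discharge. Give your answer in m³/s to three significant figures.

w_1 = (4.5 − 1.4)/2 = 1.55 m; q_1 = 0.16 × 0.37 × 1.55 = 0.09176 m³/s
w_2 = (6.5 − 1.4)/2 = 2.55 m; q_2 = 0.35 × 1.93 × 2.55 = 1.723 m³/s
w_3 = (7.3 − 4.5)/2 = 1.4 m; q_3 = 0.32 × 1.96 × 1.4 = 0.8781 m³/s
w_4 = (10.3 − 6.5)/2 = 1.9 m; q_4 = 0.44 × 1.93 × 1.9 = 1.613 m³/s
w_5 = (11.2 − 7.3)/2 = 1.95 m; q_5 = 0.25 × 1.03 × 1.95 = 0.5021 m³/s
w_6 = (11.2 − 10.3)/2 = 0.45 m; q_6 = 0.17 × 0.59 × 0.45 = 0.04514 m³/s
Q = Σ qᵢ = 4.853 m³/s

4.85 m³/s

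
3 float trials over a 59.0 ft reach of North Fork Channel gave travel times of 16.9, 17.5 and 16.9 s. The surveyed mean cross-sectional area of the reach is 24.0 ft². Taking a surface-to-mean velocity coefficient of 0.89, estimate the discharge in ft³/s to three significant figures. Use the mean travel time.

73.7 ft³/s

t̄ = (16.9 + 17.5 + 16.9) / 3 = 17.1 s
v_surface = L / t̄ = 59.0 / 17.1 = 3.450 ft/s
v_mean = 0.89 × 3.450 = 3.071 ft/s
Q = A × v_mean = 24.0 × 3.071 = 73.70 ft³/s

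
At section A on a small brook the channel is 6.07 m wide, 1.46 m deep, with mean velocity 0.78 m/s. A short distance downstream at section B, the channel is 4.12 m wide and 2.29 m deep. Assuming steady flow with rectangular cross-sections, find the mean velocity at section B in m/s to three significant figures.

Q = A₁V₁ = (6.07×1.46) × 0.78 = 6.913 m³/s
A₂ = 4.12 × 2.29 = 9.435 m²
V₂ = Q/A₂ = 6.913/9.435 = 0.7327 m/s

0.733 m/s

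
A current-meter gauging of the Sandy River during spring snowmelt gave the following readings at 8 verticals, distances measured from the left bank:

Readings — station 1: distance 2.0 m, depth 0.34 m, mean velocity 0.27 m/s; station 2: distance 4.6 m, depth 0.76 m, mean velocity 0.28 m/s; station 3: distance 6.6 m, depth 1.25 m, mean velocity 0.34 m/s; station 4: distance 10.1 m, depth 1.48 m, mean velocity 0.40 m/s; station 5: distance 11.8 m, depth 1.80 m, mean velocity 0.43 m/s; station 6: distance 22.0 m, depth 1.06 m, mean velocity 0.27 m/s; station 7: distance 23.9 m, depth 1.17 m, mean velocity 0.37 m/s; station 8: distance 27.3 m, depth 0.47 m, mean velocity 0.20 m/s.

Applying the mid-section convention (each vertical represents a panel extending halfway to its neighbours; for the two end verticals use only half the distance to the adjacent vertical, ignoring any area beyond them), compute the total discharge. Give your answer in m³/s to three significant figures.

w_1 = (4.6 − 2.0)/2 = 1.3 m; q_1 = 0.27 × 0.34 × 1.3 = 0.1193 m³/s
w_2 = (6.6 − 2.0)/2 = 2.3 m; q_2 = 0.28 × 0.76 × 2.3 = 0.4894 m³/s
w_3 = (10.1 − 4.6)/2 = 2.75 m; q_3 = 0.34 × 1.25 × 2.75 = 1.169 m³/s
w_4 = (11.8 − 6.6)/2 = 2.6 m; q_4 = 0.40 × 1.48 × 2.6 = 1.539 m³/s
w_5 = (22.0 − 10.1)/2 = 5.95 m; q_5 = 0.43 × 1.80 × 5.95 = 4.605 m³/s
w_6 = (23.9 − 11.8)/2 = 6.05 m; q_6 = 0.27 × 1.06 × 6.05 = 1.732 m³/s
w_7 = (27.3 − 22.0)/2 = 2.65 m; q_7 = 0.37 × 1.17 × 2.65 = 1.147 m³/s
w_8 = (27.3 − 23.9)/2 = 1.7 m; q_8 = 0.20 × 0.47 × 1.7 = 0.1598 m³/s
Q = Σ qᵢ = 10.96 m³/s

11.0 m³/s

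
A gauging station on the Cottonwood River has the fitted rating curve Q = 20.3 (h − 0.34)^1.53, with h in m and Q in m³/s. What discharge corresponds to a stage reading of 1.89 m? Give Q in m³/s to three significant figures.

Q = 20.3 × (1.89 − 0.34)^1.53 = 20.3 × 1.55^1.53 = 39.69 m³/s

39.7 m³/s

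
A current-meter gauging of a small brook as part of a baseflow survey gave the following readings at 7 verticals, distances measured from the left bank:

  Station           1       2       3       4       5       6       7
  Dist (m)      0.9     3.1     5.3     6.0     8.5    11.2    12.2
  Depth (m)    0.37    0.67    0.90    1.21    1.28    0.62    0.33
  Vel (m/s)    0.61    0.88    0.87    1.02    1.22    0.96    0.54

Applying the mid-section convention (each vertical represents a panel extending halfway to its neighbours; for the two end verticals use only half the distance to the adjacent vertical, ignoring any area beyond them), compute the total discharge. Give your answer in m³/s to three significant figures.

9.91 m³/s

w_1 = (3.1 − 0.9)/2 = 1.1 m; q_1 = 0.61 × 0.37 × 1.1 = 0.2483 m³/s
w_2 = (5.3 − 0.9)/2 = 2.2 m; q_2 = 0.88 × 0.67 × 2.2 = 1.297 m³/s
w_3 = (6.0 − 3.1)/2 = 1.45 m; q_3 = 0.87 × 0.90 × 1.45 = 1.135 m³/s
w_4 = (8.5 − 5.3)/2 = 1.6 m; q_4 = 1.02 × 1.21 × 1.6 = 1.975 m³/s
w_5 = (11.2 − 6.0)/2 = 2.6 m; q_5 = 1.22 × 1.28 × 2.6 = 4.060 m³/s
w_6 = (12.2 − 8.5)/2 = 1.85 m; q_6 = 0.96 × 0.62 × 1.85 = 1.101 m³/s
w_7 = (12.2 − 11.2)/2 = 0.5 m; q_7 = 0.54 × 0.33 × 0.5 = 0.08910 m³/s
Q = Σ qᵢ = 9.906 m³/s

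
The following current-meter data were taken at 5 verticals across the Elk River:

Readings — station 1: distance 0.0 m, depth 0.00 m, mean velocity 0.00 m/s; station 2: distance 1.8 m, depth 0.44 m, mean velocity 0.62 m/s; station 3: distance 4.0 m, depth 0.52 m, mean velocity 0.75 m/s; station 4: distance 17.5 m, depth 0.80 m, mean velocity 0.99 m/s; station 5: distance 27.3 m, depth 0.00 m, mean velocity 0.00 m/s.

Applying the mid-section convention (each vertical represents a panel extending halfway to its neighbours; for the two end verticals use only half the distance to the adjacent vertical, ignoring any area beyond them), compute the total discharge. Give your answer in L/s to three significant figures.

w_2 = (4.0 − 0.0)/2 = 2 m; q_2 = 0.62 × 0.44 × 2 = 0.5456 m³/s
w_3 = (17.5 − 1.8)/2 = 7.85 m; q_3 = 0.75 × 0.52 × 7.85 = 3.062 m³/s
w_4 = (27.3 − 4.0)/2 = 11.65 m; q_4 = 0.99 × 0.80 × 11.65 = 9.227 m³/s
Stations 1, 5 contribute zero (depth or velocity is 0).
Q = Σ qᵢ = 12.83 m³/s
= 12.83 × 1000 = 12830 L/s

12800 L/s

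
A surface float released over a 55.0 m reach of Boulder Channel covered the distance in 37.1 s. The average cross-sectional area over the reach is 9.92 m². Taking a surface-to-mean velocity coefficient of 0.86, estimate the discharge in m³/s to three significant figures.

12.6 m³/s

v_surface = L / t̄ = 55.0 / 37.1 = 1.482 m/s
v_mean = 0.86 × 1.482 = 1.275 m/s
Q = A × v_mean = 9.92 × 1.275 = 12.65 m³/s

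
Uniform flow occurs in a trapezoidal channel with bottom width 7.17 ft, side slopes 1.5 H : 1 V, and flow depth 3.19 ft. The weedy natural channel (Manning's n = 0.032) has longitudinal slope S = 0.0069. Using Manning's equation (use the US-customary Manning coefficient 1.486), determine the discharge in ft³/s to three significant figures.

A = (b + z·y)·y = (7.17 + 1.5×3.19)×3.19 = 38.14 ft²
P = b + 2y√(1+z²) = 7.17 + 2×3.19×√(1+1.5²) = 18.67 ft
R = A/P = 38.14/18.67 = 2.042 ft
Q = (1.486/n)·A·R^(2/3)·S^(1/2) = (1.486/0.032) × 38.14 × 2.042^(2/3) × 0.0069^(1/2) = 236.8 ft³/s

237 ft³/s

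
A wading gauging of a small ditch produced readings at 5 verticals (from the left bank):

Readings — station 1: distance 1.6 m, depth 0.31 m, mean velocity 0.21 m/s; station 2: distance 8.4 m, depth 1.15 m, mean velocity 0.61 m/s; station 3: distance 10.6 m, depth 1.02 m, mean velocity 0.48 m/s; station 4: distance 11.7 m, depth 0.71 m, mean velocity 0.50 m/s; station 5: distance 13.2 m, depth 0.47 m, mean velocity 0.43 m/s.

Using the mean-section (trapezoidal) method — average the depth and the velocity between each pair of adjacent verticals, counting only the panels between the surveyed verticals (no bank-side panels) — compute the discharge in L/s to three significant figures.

4210 L/s

Panel 1-2: Δb = 6.8 m, d̄ = (0.31+1.15)/2 = 0.73, v̄ = (0.21+0.61)/2 = 0.41 → q = 6.8×0.73×0.41 = 2.035 m³/s
Panel 2-3: Δb = 2.2 m, d̄ = (1.15+1.02)/2 = 1.085, v̄ = (0.61+0.48)/2 = 0.545 → q = 2.2×1.085×0.545 = 1.301 m³/s
Panel 3-4: Δb = 1.1 m, d̄ = (1.02+0.71)/2 = 0.865, v̄ = (0.48+0.50)/2 = 0.49 → q = 1.1×0.865×0.49 = 0.4662 m³/s
Panel 4-5: Δb = 1.5 m, d̄ = (0.71+0.47)/2 = 0.59, v̄ = (0.50+0.43)/2 = 0.465 → q = 1.5×0.59×0.465 = 0.4115 m³/s
Q = Σ q = 4.214 m³/s
= 4.214 × 1000 = 4214 L/s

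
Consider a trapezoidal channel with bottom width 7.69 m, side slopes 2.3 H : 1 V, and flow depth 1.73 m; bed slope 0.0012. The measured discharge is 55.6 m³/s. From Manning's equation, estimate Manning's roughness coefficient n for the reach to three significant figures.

0.0145

A = (b + z·y)·y = (7.69 + 2.3×1.73)×1.73 = 20.19 m²
P = b + 2y√(1+z²) = 7.69 + 2×1.73×√(1+2.3²) = 16.37 m
R = A/P = 20.19/16.37 = 1.233 m
n = (1/Q)·A·R^(2/3)·S^(1/2) = (1/55.6) × 20.19 × 1.150 × 0.03464 = 0.01447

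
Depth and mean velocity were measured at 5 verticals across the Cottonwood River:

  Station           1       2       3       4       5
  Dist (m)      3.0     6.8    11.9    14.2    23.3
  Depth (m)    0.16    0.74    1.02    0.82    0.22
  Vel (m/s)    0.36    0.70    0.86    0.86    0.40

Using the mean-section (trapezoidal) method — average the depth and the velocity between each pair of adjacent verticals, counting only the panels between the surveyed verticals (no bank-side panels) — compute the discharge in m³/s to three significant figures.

9.21 m³/s

Panel 1-2: Δb = 3.8 m, d̄ = (0.16+0.74)/2 = 0.45, v̄ = (0.36+0.70)/2 = 0.53 → q = 3.8×0.45×0.53 = 0.9063 m³/s
Panel 2-3: Δb = 5.1 m, d̄ = (0.74+1.02)/2 = 0.88, v̄ = (0.70+0.86)/2 = 0.78 → q = 5.1×0.88×0.78 = 3.501 m³/s
Panel 3-4: Δb = 2.3 m, d̄ = (1.02+0.82)/2 = 0.92, v̄ = (0.86+0.86)/2 = 0.86 → q = 2.3×0.92×0.86 = 1.820 m³/s
Panel 4-5: Δb = 9.1 m, d̄ = (0.82+0.22)/2 = 0.52, v̄ = (0.86+0.40)/2 = 0.63 → q = 9.1×0.52×0.63 = 2.981 m³/s
Q = Σ q = 9.208 m³/s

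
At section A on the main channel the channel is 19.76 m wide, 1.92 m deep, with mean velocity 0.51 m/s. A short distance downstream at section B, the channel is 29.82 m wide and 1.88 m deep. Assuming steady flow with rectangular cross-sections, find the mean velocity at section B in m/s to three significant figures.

Q = A₁V₁ = (19.76×1.92) × 0.51 = 19.35 m³/s
A₂ = 29.82 × 1.88 = 56.06 m²
V₂ = Q/A₂ = 19.35/56.06 = 0.3451 m/s

0.345 m/s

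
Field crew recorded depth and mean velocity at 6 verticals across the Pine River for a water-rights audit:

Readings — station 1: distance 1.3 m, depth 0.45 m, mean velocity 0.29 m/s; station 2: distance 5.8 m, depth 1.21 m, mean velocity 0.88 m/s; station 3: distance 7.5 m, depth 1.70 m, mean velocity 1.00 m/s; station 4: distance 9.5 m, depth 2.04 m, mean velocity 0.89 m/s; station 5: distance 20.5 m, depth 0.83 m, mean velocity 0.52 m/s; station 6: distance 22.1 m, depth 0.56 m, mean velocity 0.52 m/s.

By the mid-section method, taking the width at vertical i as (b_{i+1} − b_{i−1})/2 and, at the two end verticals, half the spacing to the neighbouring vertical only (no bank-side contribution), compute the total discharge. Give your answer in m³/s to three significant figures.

21.5 m³/s

w_1 = (5.8 − 1.3)/2 = 2.25 m; q_1 = 0.29 × 0.45 × 2.25 = 0.2936 m³/s
w_2 = (7.5 − 1.3)/2 = 3.1 m; q_2 = 0.88 × 1.21 × 3.1 = 3.301 m³/s
w_3 = (9.5 − 5.8)/2 = 1.85 m; q_3 = 1.00 × 1.70 × 1.85 = 3.145 m³/s
w_4 = (20.5 − 7.5)/2 = 6.5 m; q_4 = 0.89 × 2.04 × 6.5 = 11.80 m³/s
w_5 = (22.1 − 9.5)/2 = 6.3 m; q_5 = 0.52 × 0.83 × 6.3 = 2.719 m³/s
w_6 = (22.1 − 20.5)/2 = 0.8 m; q_6 = 0.52 × 0.56 × 0.8 = 0.2330 m³/s
Q = Σ qᵢ = 21.49 m³/s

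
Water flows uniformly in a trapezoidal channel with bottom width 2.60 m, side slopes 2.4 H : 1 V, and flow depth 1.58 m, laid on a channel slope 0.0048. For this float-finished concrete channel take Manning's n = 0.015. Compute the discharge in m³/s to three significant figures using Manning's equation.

44.6 m³/s

A = (b + z·y)·y = (2.60 + 2.4×1.58)×1.58 = 10.10 m²
P = b + 2y√(1+z²) = 2.60 + 2×1.58×√(1+2.4²) = 10.82 m
R = A/P = 10.10/10.82 = 0.9337 m
Q = (1/n)·A·R^(2/3)·S^(1/2) = (1/0.015) × 10.10 × 0.9337^(2/3) × 0.0048^(1/2) = 44.56 m³/s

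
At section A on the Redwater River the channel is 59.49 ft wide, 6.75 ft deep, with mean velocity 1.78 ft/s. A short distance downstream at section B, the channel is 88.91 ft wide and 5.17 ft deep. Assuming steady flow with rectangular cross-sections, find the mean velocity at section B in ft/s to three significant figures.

1.55 ft/s

Q = A₁V₁ = (59.49×6.75) × 1.78 = 714.8 ft³/s
A₂ = 88.91 × 5.17 = 459.7 ft²
V₂ = Q/A₂ = 714.8/459.7 = 1.555 ft/s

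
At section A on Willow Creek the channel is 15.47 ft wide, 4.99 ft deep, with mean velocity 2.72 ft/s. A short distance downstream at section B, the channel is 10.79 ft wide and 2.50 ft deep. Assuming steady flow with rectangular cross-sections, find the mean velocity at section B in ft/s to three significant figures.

7.78 ft/s

Q = A₁V₁ = (15.47×4.99) × 2.72 = 210.0 ft³/s
A₂ = 10.79 × 2.50 = 26.98 ft²
V₂ = Q/A₂ = 210.0/26.98 = 7.784 ft/s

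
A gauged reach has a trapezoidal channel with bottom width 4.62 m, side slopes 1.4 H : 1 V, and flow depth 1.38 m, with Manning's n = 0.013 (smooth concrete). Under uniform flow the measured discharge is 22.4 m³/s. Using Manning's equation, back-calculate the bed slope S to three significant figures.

0.00109

A = (b + z·y)·y = (4.62 + 1.4×1.38)×1.38 = 9.042 m²
P = b + 2y√(1+z²) = 4.62 + 2×1.38×√(1+1.4²) = 9.368 m
R = A/P = 9.042/9.368 = 0.9651 m
S = (Q·n / (1·A·R^(2/3)))² = (22.4×0.013 / (1×9.042×0.9766))² = 0.001088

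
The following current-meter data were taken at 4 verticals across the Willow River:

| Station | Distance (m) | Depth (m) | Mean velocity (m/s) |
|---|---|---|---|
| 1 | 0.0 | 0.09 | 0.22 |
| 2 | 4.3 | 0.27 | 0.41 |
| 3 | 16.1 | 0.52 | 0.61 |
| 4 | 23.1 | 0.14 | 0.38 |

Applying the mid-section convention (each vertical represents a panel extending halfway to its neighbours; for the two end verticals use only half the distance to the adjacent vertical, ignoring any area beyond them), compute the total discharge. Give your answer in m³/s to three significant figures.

4.10 m³/s

w_1 = (4.3 − 0.0)/2 = 2.15 m; q_1 = 0.22 × 0.09 × 2.15 = 0.04257 m³/s
w_2 = (16.1 − 0.0)/2 = 8.05 m; q_2 = 0.41 × 0.27 × 8.05 = 0.8911 m³/s
w_3 = (23.1 − 4.3)/2 = 9.4 m; q_3 = 0.61 × 0.52 × 9.4 = 2.982 m³/s
w_4 = (23.1 − 16.1)/2 = 3.5 m; q_4 = 0.38 × 0.14 × 3.5 = 0.1862 m³/s
Q = Σ qᵢ = 4.102 m³/s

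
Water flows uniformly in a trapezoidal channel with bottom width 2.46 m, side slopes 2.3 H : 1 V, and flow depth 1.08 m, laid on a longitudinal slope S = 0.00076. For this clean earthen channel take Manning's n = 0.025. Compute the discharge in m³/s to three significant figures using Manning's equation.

A = (b + z·y)·y = (2.46 + 2.3×1.08)×1.08 = 5.340 m²
P = b + 2y√(1+z²) = 2.46 + 2×1.08×√(1+2.3²) = 7.877 m
R = A/P = 5.340/7.877 = 0.6778 m
Q = (1/n)·A·R^(2/3)·S^(1/2) = (1/0.025) × 5.340 × 0.6778^(2/3) × 0.00076^(1/2) = 4.543 m³/s

4.54 m³/s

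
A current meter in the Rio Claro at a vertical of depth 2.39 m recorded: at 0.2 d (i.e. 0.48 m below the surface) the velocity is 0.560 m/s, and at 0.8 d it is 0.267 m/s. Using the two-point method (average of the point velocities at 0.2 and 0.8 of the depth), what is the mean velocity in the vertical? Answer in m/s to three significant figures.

0.414 m/s

v̄ = (0.560 + 0.267) / 2 = 0.4135 m/s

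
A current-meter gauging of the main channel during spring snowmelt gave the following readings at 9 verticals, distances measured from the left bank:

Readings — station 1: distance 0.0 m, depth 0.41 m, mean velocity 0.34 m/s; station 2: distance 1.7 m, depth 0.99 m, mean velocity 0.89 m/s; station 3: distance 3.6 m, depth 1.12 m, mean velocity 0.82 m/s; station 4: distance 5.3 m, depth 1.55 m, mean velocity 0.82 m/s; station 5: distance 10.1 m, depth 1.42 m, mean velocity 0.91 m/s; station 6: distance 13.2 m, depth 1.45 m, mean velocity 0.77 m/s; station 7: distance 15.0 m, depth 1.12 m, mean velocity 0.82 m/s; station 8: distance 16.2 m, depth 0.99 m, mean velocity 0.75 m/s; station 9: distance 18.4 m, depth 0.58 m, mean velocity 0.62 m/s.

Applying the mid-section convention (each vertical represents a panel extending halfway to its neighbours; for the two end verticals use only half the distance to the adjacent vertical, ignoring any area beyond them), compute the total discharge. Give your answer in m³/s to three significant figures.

w_1 = (1.7 − 0.0)/2 = 0.85 m; q_1 = 0.34 × 0.41 × 0.85 = 0.1185 m³/s
w_2 = (3.6 − 0.0)/2 = 1.8 m; q_2 = 0.89 × 0.99 × 1.8 = 1.586 m³/s
w_3 = (5.3 − 1.7)/2 = 1.8 m; q_3 = 0.82 × 1.12 × 1.8 = 1.653 m³/s
w_4 = (10.1 − 3.6)/2 = 3.25 m; q_4 = 0.82 × 1.55 × 3.25 = 4.131 m³/s
w_5 = (13.2 − 5.3)/2 = 3.95 m; q_5 = 0.91 × 1.42 × 3.95 = 5.104 m³/s
w_6 = (15.0 − 10.1)/2 = 2.45 m; q_6 = 0.77 × 1.45 × 2.45 = 2.735 m³/s
w_7 = (16.2 − 13.2)/2 = 1.5 m; q_7 = 0.82 × 1.12 × 1.5 = 1.378 m³/s
w_8 = (18.4 − 15.0)/2 = 1.7 m; q_8 = 0.75 × 0.99 × 1.7 = 1.262 m³/s
w_9 = (18.4 − 16.2)/2 = 1.1 m; q_9 = 0.62 × 0.58 × 1.1 = 0.3956 m³/s
Q = Σ qᵢ = 18.36 m³/s

18.4 m³/s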